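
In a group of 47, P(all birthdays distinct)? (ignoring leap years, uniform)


P(all different) = Π(365-i)/365 for i=0..46
= (365/365)×(364/365)×...×(319/365)
= 0.045226

P ≈ 0.0452 ≈ 4.52%


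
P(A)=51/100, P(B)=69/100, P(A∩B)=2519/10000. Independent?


P(A)×P(B) = 3519/10000
P(A∩B) = 2519/10000
Not equal → NOT independent

No, not independent


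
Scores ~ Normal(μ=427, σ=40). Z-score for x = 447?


z = (x - μ)/σ = (447 - 427)/40 = 0.5

z = 0.5


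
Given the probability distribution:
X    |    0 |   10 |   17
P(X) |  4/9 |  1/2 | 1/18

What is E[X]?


E[X] = Σ x·P(X=x)
= (0)×(4/9) + (10)×(1/2) + (17)×(1/18)
= 107/18

E[X] = 107/18


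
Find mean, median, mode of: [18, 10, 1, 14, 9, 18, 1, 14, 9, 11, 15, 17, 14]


Sorted: [1, 1, 9, 9, 10, 11, 14, 14, 14, 15, 17, 18, 18]
Mean = 151/13
Median = 14
Freq: {18: 2, 10: 1, 1: 2, 14: 3, 9: 2, 11: 1, 15: 1, 17: 1}
Mode: [14]

Mean=151/13, Median=14, Mode=14


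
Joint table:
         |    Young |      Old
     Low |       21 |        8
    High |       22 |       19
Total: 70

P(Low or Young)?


P(Low∨Young) = P(Low) + P(Young) - P(Low∧Young)
= (29 + 43 - 21)/70 = 51/70

P = 51/70 ≈ 72.86%


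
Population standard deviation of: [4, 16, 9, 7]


Mean = 36/4 = 9
  (4-9)²=25
  (16-9)²=49
  (9-9)²=0
  (7-9)²=4
Σ(x-μ)² = 78
σ² = 78/4 = 39/2

σ = √(39/2) ≈ 4.4159


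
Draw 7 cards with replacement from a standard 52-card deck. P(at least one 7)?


P(not a 7) = 48/52 = 12/13
P(none in 7 draws) = (12/13)^7 = 35831808/62748517
P(≥1 7) = 1 - 35831808/62748517 = 26916709/62748517

P = 26916709/62748517 ≈ 42.90%


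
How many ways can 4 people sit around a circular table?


Circular arrangements of 4 distinct objects: fix one position to break rotational symmetry.
(n-1)! = 3! = 6

6


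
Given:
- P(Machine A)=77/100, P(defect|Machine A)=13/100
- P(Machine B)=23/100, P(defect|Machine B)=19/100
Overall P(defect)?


P(B) = Σ P(B|Aᵢ)×P(Aᵢ)
  13/100×77/100 = 1001/10000
  19/100×23/100 = 437/10000
Sum = 719/5000

P(defect) = 719/5000 ≈ 14.38%


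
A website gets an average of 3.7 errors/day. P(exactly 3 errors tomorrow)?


Poisson(λ=3.7): P(X=3) = e^(-λ)×λ^k/k!
= e^(-3.7) × 3.7^3 / 3!
≈ 0.02472352647 × 50.653 / 6 ≈ 0.208720

P(X=3) ≈ 0.208720 ≈ 20.87%


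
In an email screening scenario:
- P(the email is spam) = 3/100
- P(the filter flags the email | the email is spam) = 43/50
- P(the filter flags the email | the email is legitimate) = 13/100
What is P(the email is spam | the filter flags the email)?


Using Bayes' theorem:
P(A|B) = P(B|A)·P(A) / P(B)

P(the filter flags the email) = 43/50 × 3/100 + 13/100 × 97/100
= 129/5000 + 1261/10000 = 1519/10000

P(the email is spam|the filter flags the email) = (129/5000) / (1519/10000) = 258/1519

P(the email is spam|the filter flags the email) = 258/1519 ≈ 16.98%


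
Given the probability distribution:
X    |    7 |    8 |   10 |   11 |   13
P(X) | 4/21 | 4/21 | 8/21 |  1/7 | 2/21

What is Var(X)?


E[X] = 199/21
E[X²] = 93
Var(X) = E[X²] - (E[X])² = 93 - 39601/441 = 1412/441

Var(X) = 1412/441 ≈ 3.2018


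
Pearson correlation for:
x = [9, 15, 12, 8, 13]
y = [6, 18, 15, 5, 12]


n=5, Σx=57, Σy=56, Σxy=700, Σx²=683, Σy²=754
r = (5×700 - 57×56)/√((5×683 - 57²)(5×754 - 56²))
= 308/√(166×634) = 308/√105244 ≈ 308/324.4133 ≈ 0.9494

r ≈ 0.9494


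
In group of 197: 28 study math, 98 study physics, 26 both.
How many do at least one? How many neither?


|A∪B| = 28+98-26 = 100
Neither = 197-100 = 97

At least one: 100; Neither: 97


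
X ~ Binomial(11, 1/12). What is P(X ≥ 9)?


P(X ≥ 9) = Σ P(X=i) for i=9..11
P(X=9) = 6655/743008370688
P(X=10) = 121/743008370688
P(X=11) = 1/743008370688
Sum = 251/27518828544

P(X ≥ 9) = 251/27518828544 ≈ 0.00%


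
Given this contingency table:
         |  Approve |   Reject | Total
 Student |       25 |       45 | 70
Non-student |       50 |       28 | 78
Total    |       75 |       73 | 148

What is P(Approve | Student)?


P(Approve | Student) = 25/(25+45) = 25/70 = 5/14

P(Approve|Student) = 5/14 ≈ 35.71%


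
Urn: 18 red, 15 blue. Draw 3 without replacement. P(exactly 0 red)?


Hypergeometric: C(18,0)×C(15,3)/C(33,3)
= 1×455/5456 = 455/5456

P(X=0) = 455/5456 ≈ 8.34%


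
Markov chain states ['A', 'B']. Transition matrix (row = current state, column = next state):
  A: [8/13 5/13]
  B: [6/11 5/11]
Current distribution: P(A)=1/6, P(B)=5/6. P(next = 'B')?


P(next=B) = Σᵢ P(now=i)×P(i→B)
= 1/6×5/13 + 5/6×5/11
= 5/78 + 25/66 = 190/429

P = 190/429 ≈ 0.4429


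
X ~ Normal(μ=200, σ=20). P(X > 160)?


z = (160-200)/20 = -2.0
P(X > 160) = 1 - P(Z ≤ -2.0) = 1 - 0.0228 = 0.9772

P(X > 160) ≈ 0.9772


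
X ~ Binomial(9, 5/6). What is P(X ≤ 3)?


P(X ≤ 3) = Σ P(X=i) for i=0..3
P(X=0) = 1/10077696
P(X=1) = 5/1119744
P(X=2) = 25/279936
P(X=3) = 875/839808
Sum = 5723/5038848

P(X ≤ 3) = 5723/5038848 ≈ 0.11%


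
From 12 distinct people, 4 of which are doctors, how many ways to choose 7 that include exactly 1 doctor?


Choose 1 of the 4 doctors and 6 of the other 8 people:
C(4,1)×C(8,6) = 4×28 = 112

112


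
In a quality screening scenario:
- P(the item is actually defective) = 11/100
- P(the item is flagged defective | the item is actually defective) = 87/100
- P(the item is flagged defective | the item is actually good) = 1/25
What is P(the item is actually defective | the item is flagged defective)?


Using Bayes' theorem:
P(A|B) = P(B|A)·P(A) / P(B)

P(the item is flagged defective) = 87/100 × 11/100 + 1/25 × 89/100
= 957/10000 + 89/2500 = 1313/10000

P(the item is actually defective|the item is flagged defective) = (957/10000) / (1313/10000) = 957/1313

P(the item is actually defective|the item is flagged defective) = 957/1313 ≈ 72.89%


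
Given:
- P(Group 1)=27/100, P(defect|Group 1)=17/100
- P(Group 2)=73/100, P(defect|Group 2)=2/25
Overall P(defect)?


P(B) = Σ P(B|Aᵢ)×P(Aᵢ)
  17/100×27/100 = 459/10000
  2/25×73/100 = 73/1250
Sum = 1043/10000

P(defect) = 1043/10000 ≈ 10.43%


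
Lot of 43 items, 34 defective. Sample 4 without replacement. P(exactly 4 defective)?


Hypergeometric: C(34,4)×C(9,0)/C(43,4)
= 46376×1/123410 = 23188/61705

P(X=4) = 23188/61705 ≈ 37.58%


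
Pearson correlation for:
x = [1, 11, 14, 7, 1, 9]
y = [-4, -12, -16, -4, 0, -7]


n=6, Σx=43, Σy=-43, Σxy=-451, Σx²=449, Σy²=481
r = (6×(-451) - 43×(-43))/√((6×449 - 43²)(6×481 - (-43)²))
= -857/√(845×1037) = -857/√876265 ≈ -857/936.0903 ≈ -0.9155

r ≈ -0.9155


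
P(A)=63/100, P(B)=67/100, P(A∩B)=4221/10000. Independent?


P(A)×P(B) = 4221/10000
P(A∩B) = 4221/10000
Equal ✓ → Independent

Yes, independent


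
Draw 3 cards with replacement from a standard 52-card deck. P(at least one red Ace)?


P(not a red Ace) = 50/52 = 25/26
P(none in 3 draws) = (25/26)^3 = 15625/17576
P(≥1 red Ace) = 1 - 15625/17576 = 1951/17576

P = 1951/17576 ≈ 11.10%


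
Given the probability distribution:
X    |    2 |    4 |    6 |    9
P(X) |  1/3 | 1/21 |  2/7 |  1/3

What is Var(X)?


E[X] = 39/7
E[X²] = 827/21
Var(X) = E[X²] - (E[X])² = 827/21 - 1521/49 = 1226/147

Var(X) = 1226/147 ≈ 8.3401


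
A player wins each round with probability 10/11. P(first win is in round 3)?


Geometric: P(X=3) = (1-p)^(k-1)×p = (1/11)^2×10/11 = 10/1331

P(X=3) = 10/1331 ≈ 0.75%


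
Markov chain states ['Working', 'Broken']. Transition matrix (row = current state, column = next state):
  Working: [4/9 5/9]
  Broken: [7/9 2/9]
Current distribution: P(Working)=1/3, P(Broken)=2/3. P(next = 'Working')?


P(next=Working) = Σᵢ P(now=i)×P(i→Working)
= 1/3×4/9 + 2/3×7/9
= 4/27 + 14/27 = 2/3

P = 2/3 ≈ 0.6667


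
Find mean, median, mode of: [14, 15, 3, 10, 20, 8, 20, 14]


Sorted: [3, 8, 10, 14, 14, 15, 20, 20]
Mean = 104/8 = 13
Median = 14
Freq: {14: 2, 15: 1, 3: 1, 10: 1, 20: 2, 8: 1}
Mode: [14, 20]

Mean=13, Median=14, Mode=[14, 20]


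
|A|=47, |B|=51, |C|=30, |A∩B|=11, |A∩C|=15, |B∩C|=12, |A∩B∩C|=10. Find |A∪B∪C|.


|A∪B∪C| = 47+51+30-11-15-12+10 = 100

|A∪B∪C| = 100


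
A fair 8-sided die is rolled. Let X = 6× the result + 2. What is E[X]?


E[die] = (1+8)/2 = 9/2
E[X] = 6×9/2 + 2 = 29

E[X] = 29


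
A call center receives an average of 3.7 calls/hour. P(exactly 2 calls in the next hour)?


Poisson(λ=3.7): P(X=2) = e^(-λ)×λ^k/k!
= e^(-3.7) × 3.7^2 / 2!
≈ 0.02472352647 × 13.69 / 2 ≈ 0.169233

P(X=2) ≈ 0.169233 ≈ 16.92%


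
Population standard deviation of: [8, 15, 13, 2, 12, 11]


Mean = 61/6
  (8-61/6)²=169/36
  (15-61/6)²=841/36
  (13-61/6)²=289/36
  (2-61/6)²=2401/36
  (12-61/6)²=121/36
  (11-61/6)²=25/36
Σ(x-μ)² = 641/6
σ² = (641/6)/6 = 641/36

σ = √(641/36) ≈ 4.2197


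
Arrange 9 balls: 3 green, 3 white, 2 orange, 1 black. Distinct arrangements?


9!/(3!×3!×2!×1!) = 5040

5040


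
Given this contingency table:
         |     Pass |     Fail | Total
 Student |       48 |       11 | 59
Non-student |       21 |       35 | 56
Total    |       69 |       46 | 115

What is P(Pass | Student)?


P(Pass | Student) = 48/(48+11) = 48/59

P(Pass|Student) = 48/59 ≈ 81.36%


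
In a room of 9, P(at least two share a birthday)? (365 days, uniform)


P(all different) = Π(365-i)/365 for i=0..8
= 0.905376
P(match) = 1 - 0.905376 = 0.094624

P ≈ 0.0946 ≈ 9.46%


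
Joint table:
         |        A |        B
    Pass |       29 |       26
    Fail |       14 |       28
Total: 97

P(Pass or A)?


P(Pass∨A) = P(Pass) + P(A) - P(Pass∧A)
= (55 + 43 - 29)/97 = 69/97

P = 69/97 ≈ 71.13%


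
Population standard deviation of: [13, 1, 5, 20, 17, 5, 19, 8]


Mean = 88/8 = 11
  (13-11)²=4
  (1-11)²=100
  (5-11)²=36
  (20-11)²=81
  (17-11)²=36
  (5-11)²=36
  (19-11)²=64
  (8-11)²=9
Σ(x-μ)² = 366
σ² = 366/8 = 183/4

σ = √(183/4) ≈ 6.7639


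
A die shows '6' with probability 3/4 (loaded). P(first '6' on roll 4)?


Geometric: P(X=4) = (1-p)^(k-1)×p = (1/4)^3×3/4 = 3/256

P(X=4) = 3/256 ≈ 1.17%


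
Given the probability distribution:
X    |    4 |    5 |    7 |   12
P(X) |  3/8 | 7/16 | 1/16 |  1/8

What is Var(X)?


E[X] = 45/8
E[X²] = 38
Var(X) = E[X²] - (E[X])² = 38 - 2025/64 = 407/64

Var(X) = 407/64 ≈ 6.3594


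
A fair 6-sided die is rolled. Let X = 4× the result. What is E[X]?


E[die] = (1+6)/2 = 7/2
E[X] = 4 × 7/2 = 14

E[X] = 14


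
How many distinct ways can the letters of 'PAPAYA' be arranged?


Letters: 6, freq: {'P': 2, 'A': 3, 'Y': 1}
6!/(2!×3!×1!) = 720/12 = 60

60


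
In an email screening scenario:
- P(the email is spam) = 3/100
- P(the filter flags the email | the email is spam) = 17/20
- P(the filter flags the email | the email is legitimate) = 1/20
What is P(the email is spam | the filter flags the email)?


Using Bayes' theorem:
P(A|B) = P(B|A)·P(A) / P(B)

P(the filter flags the email) = 17/20 × 3/100 + 1/20 × 97/100
= 51/2000 + 97/2000 = 37/500

P(the email is spam|the filter flags the email) = (51/2000) / (37/500) = 51/148

P(the email is spam|the filter flags the email) = 51/148 ≈ 34.46%


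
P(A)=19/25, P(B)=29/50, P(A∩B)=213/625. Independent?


P(A)×P(B) = 551/1250
P(A∩B) = 213/625
Not equal → NOT independent

No, not independent


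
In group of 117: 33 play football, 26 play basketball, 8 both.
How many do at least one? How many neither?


|A∪B| = 33+26-8 = 51
Neither = 117-51 = 66

At least one: 51; Neither: 66


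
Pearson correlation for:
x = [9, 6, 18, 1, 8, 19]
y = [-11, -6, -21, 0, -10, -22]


n=6, Σx=61, Σy=-70, Σxy=-1011, Σx²=867, Σy²=1182
r = (6×(-1011) - 61×(-70))/√((6×867 - 61²)(6×1182 - (-70)²))
= -1796/√(1481×2192) = -1796/√3246352 ≈ -1796/1801.7636 ≈ -0.9968

r ≈ -0.9968


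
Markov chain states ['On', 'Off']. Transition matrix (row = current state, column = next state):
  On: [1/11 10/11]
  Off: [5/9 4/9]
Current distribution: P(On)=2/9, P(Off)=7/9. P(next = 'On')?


P(next=On) = Σᵢ P(now=i)×P(i→On)
= 2/9×1/11 + 7/9×5/9
= 2/99 + 35/81 = 403/891

P = 403/891 ≈ 0.4523


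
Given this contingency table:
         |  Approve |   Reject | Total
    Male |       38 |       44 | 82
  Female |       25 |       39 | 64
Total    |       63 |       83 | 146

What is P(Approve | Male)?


P(Approve | Male) = 38/(38+44) = 38/82 = 19/41

P(Approve|Male) = 19/41 ≈ 46.34%


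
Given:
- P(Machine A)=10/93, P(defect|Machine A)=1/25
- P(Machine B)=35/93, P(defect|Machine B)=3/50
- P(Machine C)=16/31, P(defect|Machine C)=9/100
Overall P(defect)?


P(B) = Σ P(B|Aᵢ)×P(Aᵢ)
  1/25×10/93 = 2/465
  3/50×35/93 = 7/310
  9/100×16/31 = 36/775
Sum = 11/150

P(defect) = 11/150 ≈ 7.33%


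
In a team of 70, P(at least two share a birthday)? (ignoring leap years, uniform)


P(all different) = Π(365-i)/365 for i=0..69
= 0.000840
P(match) = 1 - 0.000840 = 0.999160

P ≈ 0.9992 ≈ 99.92%


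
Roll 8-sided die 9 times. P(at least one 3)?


P(no 3)^9 = (7/8)^9 = 40353607/134217728
P(≥1) = 1 - 40353607/134217728 = 93864121/134217728

P = 93864121/134217728 ≈ 69.93%


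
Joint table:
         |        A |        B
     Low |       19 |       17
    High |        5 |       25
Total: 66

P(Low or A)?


P(Low∨A) = P(Low) + P(A) - P(Low∧A)
= (36 + 24 - 19)/66 = 41/66

P = 41/66 ≈ 62.12%


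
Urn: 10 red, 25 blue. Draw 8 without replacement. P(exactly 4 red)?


Hypergeometric: C(10,4)×C(25,4)/C(35,8)
= 210×12650/23535820 = 1725/15283

P(X=4) = 1725/15283 ≈ 11.29%


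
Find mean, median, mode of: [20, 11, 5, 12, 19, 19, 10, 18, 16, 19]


Sorted: [5, 10, 11, 12, 16, 18, 19, 19, 19, 20]
Mean = 149/10
Median = 17
Freq: {20: 1, 11: 1, 5: 1, 12: 1, 19: 3, 10: 1, 18: 1, 16: 1}
Mode: [19]

Mean=149/10, Median=17, Mode=19


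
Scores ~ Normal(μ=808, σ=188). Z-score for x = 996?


z = (x - μ)/σ = (996 - 808)/188 = 1.0

z = 1.0


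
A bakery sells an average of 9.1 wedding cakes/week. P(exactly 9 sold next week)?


Poisson(λ=9.1): P(X=9) = e^(-λ)×λ^k/k!
= e^(-9.1) × 9.1^9 / 9!
≈ 0.0001116658085 × 427929800.13 / 362880 ≈ 0.131683

P(X=9) ≈ 0.131683 ≈ 13.17%


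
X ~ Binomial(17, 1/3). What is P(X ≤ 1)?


P(X ≤ 1) = Σ P(X=i) for i=0..1
P(X=0) = 131072/129140163
P(X=1) = 1114112/129140163
Sum = 1245184/129140163

P(X ≤ 1) = 1245184/129140163 ≈ 0.96%


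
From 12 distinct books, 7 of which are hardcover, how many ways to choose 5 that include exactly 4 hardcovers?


Choose 4 of the 7 hardcovers and 1 of the other 5 books:
C(7,4)×C(5,1) = 35×5 = 175

175


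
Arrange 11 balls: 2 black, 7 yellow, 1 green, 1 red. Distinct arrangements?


11!/(2!×7!×1!×1!) = 3960

3960


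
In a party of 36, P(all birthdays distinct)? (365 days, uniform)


P(all different) = Π(365-i)/365 for i=0..35
= (365/365)×(364/365)×...×(330/365)
= 0.167818

P ≈ 0.1678 ≈ 16.78%


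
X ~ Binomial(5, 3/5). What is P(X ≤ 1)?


P(X ≤ 1) = Σ P(X=i) for i=0..1
P(X=0) = 32/3125
P(X=1) = 48/625
Sum = 272/3125

P(X ≤ 1) = 272/3125 ≈ 8.70%


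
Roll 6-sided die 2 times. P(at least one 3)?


P(no 3)^2 = (5/6)^2 = 25/36
P(≥1) = 1 - 25/36 = 11/36

P = 11/36 ≈ 30.56%


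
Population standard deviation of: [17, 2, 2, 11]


Mean = 32/4 = 8
  (17-8)²=81
  (2-8)²=36
  (2-8)²=36
  (11-8)²=9
Σ(x-μ)² = 162
σ² = 162/4 = 81/2

σ = √(81/2) ≈ 6.3640


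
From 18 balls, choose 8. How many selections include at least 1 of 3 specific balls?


Complement: C(18,8) - C(15,8) = 43758 - 6435 = 37323

37323


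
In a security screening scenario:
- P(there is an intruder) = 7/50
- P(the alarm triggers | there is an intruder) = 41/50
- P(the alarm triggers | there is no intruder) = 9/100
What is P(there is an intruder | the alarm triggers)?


Using Bayes' theorem:
P(A|B) = P(B|A)·P(A) / P(B)

P(the alarm triggers) = 41/50 × 7/50 + 9/100 × 43/50
= 287/2500 + 387/5000 = 961/5000

P(there is an intruder|the alarm triggers) = (287/2500) / (961/5000) = 574/961

P(there is an intruder|the alarm triggers) = 574/961 ≈ 59.73%


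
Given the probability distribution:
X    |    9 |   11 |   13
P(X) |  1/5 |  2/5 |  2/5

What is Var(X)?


E[X] = 57/5
E[X²] = 661/5
Var(X) = E[X²] - (E[X])² = 661/5 - 3249/25 = 56/25

Var(X) = 56/25 ≈ 2.2400


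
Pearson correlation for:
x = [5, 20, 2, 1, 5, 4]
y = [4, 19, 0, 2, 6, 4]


n=6, Σx=37, Σy=35, Σxy=448, Σx²=471, Σy²=433
r = (6×448 - 37×35)/√((6×471 - 37²)(6×433 - 35²))
= 1393/√(1457×1373) = 1393/√2000461 ≈ 1393/1414.3765 ≈ 0.9849

r ≈ 0.9849


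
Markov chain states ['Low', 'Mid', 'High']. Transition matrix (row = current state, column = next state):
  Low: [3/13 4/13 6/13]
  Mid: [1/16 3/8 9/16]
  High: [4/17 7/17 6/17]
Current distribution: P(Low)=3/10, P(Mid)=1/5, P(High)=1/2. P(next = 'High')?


P(next=High) = Σᵢ P(now=i)×P(i→High)
= 3/10×6/13 + 1/5×9/16 + 1/2×6/17
= 9/65 + 9/80 + 3/17 = 7557/17680

P = 7557/17680 ≈ 0.4274


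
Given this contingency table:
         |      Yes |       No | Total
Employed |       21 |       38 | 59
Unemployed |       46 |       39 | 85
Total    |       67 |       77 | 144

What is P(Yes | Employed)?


P(Yes | Employed) = 21/(21+38) = 21/59

P(Yes|Employed) = 21/59 ≈ 35.59%


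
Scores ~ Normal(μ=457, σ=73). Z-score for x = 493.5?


z = (x - μ)/σ = (493.5 - 457)/73 = 0.5

z = 0.5


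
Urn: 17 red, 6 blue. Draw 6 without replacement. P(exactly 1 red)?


Hypergeometric: C(17,1)×C(6,5)/C(23,6)
= 17×6/100947 = 34/33649

P(X=1) = 34/33649 ≈ 0.10%


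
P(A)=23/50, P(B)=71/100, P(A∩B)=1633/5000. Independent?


P(A)×P(B) = 1633/5000
P(A∩B) = 1633/5000
Equal ✓ → Independent

Yes, independent


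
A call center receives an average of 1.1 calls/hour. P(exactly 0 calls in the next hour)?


Poisson(λ=1.1): P(X=0) = e^(-λ)×λ^k/k!
= e^(-1.1) × 1.1^0 / 0!
≈ 0.3328710837 × 1 / 1 ≈ 0.332871

P(X=0) ≈ 0.332871 ≈ 33.29%


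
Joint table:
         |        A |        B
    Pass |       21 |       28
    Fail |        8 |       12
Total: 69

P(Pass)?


P(Pass) = (21+28)/69 = 49/69

P(Pass) = 49/69 ≈ 71.01%


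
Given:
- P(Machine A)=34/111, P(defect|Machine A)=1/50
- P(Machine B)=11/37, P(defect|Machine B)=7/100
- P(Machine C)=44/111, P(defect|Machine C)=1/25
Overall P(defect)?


P(B) = Σ P(B|Aᵢ)×P(Aᵢ)
  1/50×34/111 = 17/2775
  7/100×11/37 = 77/3700
  1/25×44/111 = 44/2775
Sum = 19/444

P(defect) = 19/444 ≈ 4.28%


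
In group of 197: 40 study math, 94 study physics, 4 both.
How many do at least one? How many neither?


|A∪B| = 40+94-4 = 130
Neither = 197-130 = 67

At least one: 130; Neither: 67


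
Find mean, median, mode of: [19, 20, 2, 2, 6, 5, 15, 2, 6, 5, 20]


Sorted: [2, 2, 2, 5, 5, 6, 6, 15, 19, 20, 20]
Mean = 102/11
Median = 6
Freq: {19: 1, 20: 2, 2: 3, 6: 2, 5: 2, 15: 1}
Mode: [2]

Mean=102/11, Median=6, Mode=2


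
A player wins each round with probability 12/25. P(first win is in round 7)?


Geometric: P(X=7) = (1-p)^(k-1)×p = (13/25)^6×12/25 = 57921708/6103515625

P(X=7) = 57921708/6103515625 ≈ 0.95%


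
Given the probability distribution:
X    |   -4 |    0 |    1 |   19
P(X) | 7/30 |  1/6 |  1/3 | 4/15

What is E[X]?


E[X] = Σ x·P(X=x)
= (-4)×(7/30) + (0)×(1/6) + (1)×(1/3) + (19)×(4/15)
= 67/15

E[X] = 67/15


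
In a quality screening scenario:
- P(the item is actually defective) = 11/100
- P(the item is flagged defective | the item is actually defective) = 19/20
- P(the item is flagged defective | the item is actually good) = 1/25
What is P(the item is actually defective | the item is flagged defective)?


Using Bayes' theorem:
P(A|B) = P(B|A)·P(A) / P(B)

P(the item is flagged defective) = 19/20 × 11/100 + 1/25 × 89/100
= 209/2000 + 89/2500 = 1401/10000

P(the item is actually defective|the item is flagged defective) = (209/2000) / (1401/10000) = 1045/1401

P(the item is actually defective|the item is flagged defective) = 1045/1401 ≈ 74.59%


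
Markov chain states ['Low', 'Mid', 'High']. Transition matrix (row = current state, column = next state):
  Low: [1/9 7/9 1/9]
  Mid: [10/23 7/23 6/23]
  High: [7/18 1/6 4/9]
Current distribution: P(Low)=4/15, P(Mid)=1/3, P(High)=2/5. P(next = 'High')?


P(next=High) = Σᵢ P(now=i)×P(i→High)
= 4/15×1/9 + 1/3×6/23 + 2/5×4/9
= 4/135 + 2/23 + 8/45 = 914/3105

P = 914/3105 ≈ 0.2944


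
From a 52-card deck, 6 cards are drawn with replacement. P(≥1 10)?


P(not a 10) = 48/52 = 12/13
P(none in 6 draws) = (12/13)^6 = 2985984/4826809
P(≥1 10) = 1 - 2985984/4826809 = 1840825/4826809

P = 1840825/4826809 ≈ 38.14%


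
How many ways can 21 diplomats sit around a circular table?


Circular arrangements of 21 distinct objects: fix one position to break rotational symmetry.
(n-1)! = 20! = 2432902008176640000

2432902008176640000


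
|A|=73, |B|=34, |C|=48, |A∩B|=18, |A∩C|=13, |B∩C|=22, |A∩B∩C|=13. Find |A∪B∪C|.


|A∪B∪C| = 73+34+48-18-13-22+13 = 115

|A∪B∪C| = 115


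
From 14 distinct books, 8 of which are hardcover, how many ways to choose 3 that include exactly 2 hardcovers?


Choose 2 of the 8 hardcovers and 1 of the other 6 books:
C(8,2)×C(6,1) = 28×6 = 168

168


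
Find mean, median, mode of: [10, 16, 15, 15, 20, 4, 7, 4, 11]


Sorted: [4, 4, 7, 10, 11, 15, 15, 16, 20]
Mean = 102/9 = 34/3
Median = 11
Freq: {10: 1, 16: 1, 15: 2, 20: 1, 4: 2, 7: 1, 11: 1}
Mode: [4, 15]

Mean=34/3, Median=11, Mode=[4, 15]


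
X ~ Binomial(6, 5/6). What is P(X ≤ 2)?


P(X ≤ 2) = Σ P(X=i) for i=0..2
P(X=0) = 1/46656
P(X=1) = 5/7776
P(X=2) = 125/15552
Sum = 203/23328

P(X ≤ 2) = 203/23328 ≈ 0.87%


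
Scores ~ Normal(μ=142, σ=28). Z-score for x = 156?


z = (x - μ)/σ = (156 - 142)/28 = 0.5

z = 0.5


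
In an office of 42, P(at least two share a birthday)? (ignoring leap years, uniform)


P(all different) = Π(365-i)/365 for i=0..41
= 0.085970
P(match) = 1 - 0.085970 = 0.914030

P ≈ 0.9140 ≈ 91.40%


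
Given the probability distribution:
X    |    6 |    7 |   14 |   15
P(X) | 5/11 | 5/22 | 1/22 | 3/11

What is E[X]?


E[X] = Σ x·P(X=x)
= (6)×(5/11) + (7)×(5/22) + (14)×(1/22) + (15)×(3/11)
= 199/22

E[X] = 199/22


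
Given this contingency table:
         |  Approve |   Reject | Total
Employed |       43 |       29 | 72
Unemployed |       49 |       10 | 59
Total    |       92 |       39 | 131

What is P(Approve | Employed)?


P(Approve | Employed) = 43/(43+29) = 43/72

P(Approve|Employed) = 43/72 ≈ 59.72%


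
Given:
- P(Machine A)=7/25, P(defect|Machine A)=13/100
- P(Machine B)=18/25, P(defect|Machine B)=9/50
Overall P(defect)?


P(B) = Σ P(B|Aᵢ)×P(Aᵢ)
  13/100×7/25 = 91/2500
  9/50×18/25 = 81/625
Sum = 83/500

P(defect) = 83/500 ≈ 16.60%


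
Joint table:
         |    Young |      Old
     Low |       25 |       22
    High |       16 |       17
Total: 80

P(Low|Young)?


P(Low|Young) = 25/(25+16) = 25/41

P = 25/41 ≈ 60.98%


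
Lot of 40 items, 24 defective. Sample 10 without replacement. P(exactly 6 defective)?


Hypergeometric: C(24,6)×C(16,4)/C(40,10)
= 134596×1820/847660528 = 5635/19499

P(X=6) = 5635/19499 ≈ 28.90%


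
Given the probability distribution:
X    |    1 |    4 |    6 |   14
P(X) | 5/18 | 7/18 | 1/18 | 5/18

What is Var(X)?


E[X] = 109/18
E[X²] = 1133/18
Var(X) = E[X²] - (E[X])² = 1133/18 - 11881/324 = 8513/324

Var(X) = 8513/324 ≈ 26.2747


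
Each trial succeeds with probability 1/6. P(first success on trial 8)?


Geometric: P(X=8) = (1-p)^(k-1)×p = (5/6)^7×1/6 = 78125/1679616

P(X=8) = 78125/1679616 ≈ 4.65%


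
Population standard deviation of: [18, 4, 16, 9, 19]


Mean = 66/5
  (18-66/5)²=576/25
  (4-66/5)²=2116/25
  (16-66/5)²=196/25
  (9-66/5)²=441/25
  (19-66/5)²=841/25
Σ(x-μ)² = 834/5
σ² = (834/5)/5 = 834/25

σ = √(834/25) ≈ 5.7758


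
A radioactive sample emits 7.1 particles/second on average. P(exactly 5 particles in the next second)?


Poisson(λ=7.1): P(X=5) = e^(-λ)×λ^k/k!
= e^(-7.1) × 7.1^5 / 5!
≈ 0.0008251049233 × 18042.29351 / 120 ≈ 0.124057

P(X=5) ≈ 0.124057 ≈ 12.41%


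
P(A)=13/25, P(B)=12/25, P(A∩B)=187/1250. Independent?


P(A)×P(B) = 156/625
P(A∩B) = 187/1250
Not equal → NOT independent

No, not independent


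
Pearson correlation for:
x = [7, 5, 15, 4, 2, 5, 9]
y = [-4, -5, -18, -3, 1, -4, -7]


n=7, Σx=47, Σy=-40, Σxy=-416, Σx²=425, Σy²=440
r = (7×(-416) - 47×(-40))/√((7×425 - 47²)(7×440 - (-40)²))
= -1032/√(766×1480) = -1032/√1133680 ≈ -1032/1064.7441 ≈ -0.9692

r ≈ -0.9692


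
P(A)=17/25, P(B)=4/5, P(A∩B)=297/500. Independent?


P(A)×P(B) = 68/125
P(A∩B) = 297/500
Not equal → NOT independent

No, not independent


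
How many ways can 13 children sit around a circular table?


Circular arrangements of 13 distinct objects: fix one position to break rotational symmetry.
(n-1)! = 12! = 479001600

479001600


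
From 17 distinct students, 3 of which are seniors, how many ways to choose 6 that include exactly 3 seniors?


Choose 3 of the 3 seniors and 3 of the other 14 students:
C(3,3)×C(14,3) = 1×364 = 364

364


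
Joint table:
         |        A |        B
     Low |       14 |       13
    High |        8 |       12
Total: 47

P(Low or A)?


P(Low∨A) = P(Low) + P(A) - P(Low∧A)
= (27 + 22 - 14)/47 = 35/47

P = 35/47 ≈ 74.47%


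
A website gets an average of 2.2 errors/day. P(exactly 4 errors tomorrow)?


Poisson(λ=2.2): P(X=4) = e^(-λ)×λ^k/k!
= e^(-2.2) × 2.2^4 / 4!
≈ 0.1108031584 × 23.4256 / 24 ≈ 0.108151

P(X=4) ≈ 0.108151 ≈ 10.82%


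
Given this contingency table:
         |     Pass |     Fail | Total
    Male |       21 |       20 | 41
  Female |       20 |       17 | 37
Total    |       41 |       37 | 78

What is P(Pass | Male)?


P(Pass | Male) = 21/(21+20) = 21/41

P(Pass|Male) = 21/41 ≈ 51.22%


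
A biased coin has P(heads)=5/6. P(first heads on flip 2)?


Geometric: P(X=2) = (1-p)^(k-1)×p = (1/6)^1×5/6 = 5/36

P(X=2) = 5/36 ≈ 13.89%


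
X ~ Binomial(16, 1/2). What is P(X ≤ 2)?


P(X ≤ 2) = Σ P(X=i) for i=0..2
P(X=0) = 1/65536
P(X=1) = 1/4096
P(X=2) = 15/8192
Sum = 137/65536

P(X ≤ 2) = 137/65536 ≈ 0.21%


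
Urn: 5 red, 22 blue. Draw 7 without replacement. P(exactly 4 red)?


Hypergeometric: C(5,4)×C(22,3)/C(27,7)
= 5×1540/888030 = 70/8073

P(X=4) = 70/8073 ≈ 0.87%


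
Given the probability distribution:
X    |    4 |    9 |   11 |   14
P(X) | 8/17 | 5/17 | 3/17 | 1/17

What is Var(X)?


E[X] = 124/17
E[X²] = 1092/17
Var(X) = E[X²] - (E[X])² = 1092/17 - 15376/289 = 3188/289

Var(X) = 3188/289 ≈ 11.0311


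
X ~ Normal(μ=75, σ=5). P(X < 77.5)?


z = (77.5-75)/5 = 0.5
P(Z < 0.5) = 0.6915

P(X < 77.5) ≈ 0.6915


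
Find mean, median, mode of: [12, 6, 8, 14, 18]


Sorted: [6, 8, 12, 14, 18]
Mean = 58/5
Median = 12
Freq: {12: 1, 6: 1, 8: 1, 14: 1, 18: 1}
Mode: No mode

Mean=58/5, Median=12, Mode=No mode


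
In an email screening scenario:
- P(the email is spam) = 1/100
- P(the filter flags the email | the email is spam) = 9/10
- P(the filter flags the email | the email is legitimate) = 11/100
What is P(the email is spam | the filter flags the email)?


Using Bayes' theorem:
P(A|B) = P(B|A)·P(A) / P(B)

P(the filter flags the email) = 9/10 × 1/100 + 11/100 × 99/100
= 9/1000 + 1089/10000 = 1179/10000

P(the email is spam|the filter flags the email) = (9/1000) / (1179/10000) = 10/131

P(the email is spam|the filter flags the email) = 10/131 ≈ 7.63%


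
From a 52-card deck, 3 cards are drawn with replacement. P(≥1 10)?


P(not a 10) = 48/52 = 12/13
P(none in 3 draws) = (12/13)^3 = 1728/2197
P(≥1 10) = 1 - 1728/2197 = 469/2197

P = 469/2197 ≈ 21.35%


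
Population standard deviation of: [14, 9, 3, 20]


Mean = 46/4 = 23/2
  (14-23/2)²=25/4
  (9-23/2)²=25/4
  (3-23/2)²=289/4
  (20-23/2)²=289/4
Σ(x-μ)² = 157
σ² = 157/4

σ = √(157/4) ≈ 6.2650


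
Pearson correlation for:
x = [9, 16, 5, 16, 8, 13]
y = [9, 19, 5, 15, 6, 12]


n=6, Σx=67, Σy=66, Σxy=854, Σx²=851, Σy²=872
r = (6×854 - 67×66)/√((6×851 - 67²)(6×872 - 66²))
= 702/√(617×876) = 702/√540492 ≈ 702/735.1816 ≈ 0.9549

r ≈ 0.9549


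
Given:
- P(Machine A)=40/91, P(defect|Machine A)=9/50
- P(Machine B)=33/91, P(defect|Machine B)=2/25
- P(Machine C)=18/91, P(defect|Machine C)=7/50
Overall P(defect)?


P(B) = Σ P(B|Aᵢ)×P(Aᵢ)
  9/50×40/91 = 36/455
  2/25×33/91 = 66/2275
  7/50×18/91 = 9/325
Sum = 309/2275

P(defect) = 309/2275 ≈ 13.58%


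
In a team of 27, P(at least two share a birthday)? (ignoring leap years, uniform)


P(all different) = Π(365-i)/365 for i=0..26
= 0.373141
P(match) = 1 - 0.373141 = 0.626859

P ≈ 0.6269 ≈ 62.69%


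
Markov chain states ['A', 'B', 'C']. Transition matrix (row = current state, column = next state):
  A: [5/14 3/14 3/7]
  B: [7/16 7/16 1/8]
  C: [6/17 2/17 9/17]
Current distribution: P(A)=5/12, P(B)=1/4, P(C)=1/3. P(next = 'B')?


P(next=B) = Σᵢ P(now=i)×P(i→B)
= 5/12×3/14 + 1/4×7/16 + 1/3×2/17
= 5/56 + 7/64 + 2/51 = 5435/22848

P = 5435/22848 ≈ 0.2379


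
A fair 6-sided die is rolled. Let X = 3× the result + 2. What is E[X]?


E[die] = (1+6)/2 = 7/2
E[X] = 3×7/2 + 2 = 25/2

E[X] = 25/2


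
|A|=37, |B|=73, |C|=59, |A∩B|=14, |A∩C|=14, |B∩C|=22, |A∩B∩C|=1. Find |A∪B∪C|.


|A∪B∪C| = 37+73+59-14-14-22+1 = 120

|A∪B∪C| = 120


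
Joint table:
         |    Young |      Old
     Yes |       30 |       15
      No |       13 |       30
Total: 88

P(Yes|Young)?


P(Yes|Young) = 30/(30+13) = 30/43

P = 30/43 ≈ 69.77%


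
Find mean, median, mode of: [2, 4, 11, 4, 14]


Sorted: [2, 4, 4, 11, 14]
Mean = 35/5 = 7
Median = 4
Freq: {2: 1, 4: 2, 11: 1, 14: 1}
Mode: [4]

Mean=7, Median=4, Mode=4


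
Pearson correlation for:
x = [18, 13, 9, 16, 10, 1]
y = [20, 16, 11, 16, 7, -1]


n=6, Σx=67, Σy=69, Σxy=992, Σx²=931, Σy²=1083
r = (6×992 - 67×69)/√((6×931 - 67²)(6×1083 - 69²))
= 1329/√(1097×1737) = 1329/√1905489 ≈ 1329/1380.3945 ≈ 0.9628

r ≈ 0.9628


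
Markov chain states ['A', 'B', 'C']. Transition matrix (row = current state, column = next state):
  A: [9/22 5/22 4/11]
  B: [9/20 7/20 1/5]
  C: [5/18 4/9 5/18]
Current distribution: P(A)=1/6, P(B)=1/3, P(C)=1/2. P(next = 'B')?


P(next=B) = Σᵢ P(now=i)×P(i→B)
= 1/6×5/22 + 1/3×7/20 + 1/2×4/9
= 5/132 + 7/60 + 2/9 = 373/990

P = 373/990 ≈ 0.3768


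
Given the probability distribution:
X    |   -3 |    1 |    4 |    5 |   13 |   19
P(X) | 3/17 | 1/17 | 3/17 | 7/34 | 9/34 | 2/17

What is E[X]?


E[X] = Σ x·P(X=x)
= (-3)×(3/17) + (1)×(1/17) + (4)×(3/17) + (5)×(7/34) + (13)×(9/34) + (19)×(2/17)
= 118/17

E[X] = 118/17


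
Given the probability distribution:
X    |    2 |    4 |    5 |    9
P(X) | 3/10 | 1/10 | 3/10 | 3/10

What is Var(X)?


E[X] = 26/5
E[X²] = 173/5
Var(X) = E[X²] - (E[X])² = 173/5 - 676/25 = 189/25

Var(X) = 189/25 ≈ 7.5600


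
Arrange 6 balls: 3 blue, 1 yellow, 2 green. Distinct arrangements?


6!/(3!×1!×2!) = 60

60


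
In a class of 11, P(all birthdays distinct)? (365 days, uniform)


P(all different) = Π(365-i)/365 for i=0..10
= (365/365)×(364/365)×...×(355/365)
= 0.858859

P ≈ 0.8589 ≈ 85.89%


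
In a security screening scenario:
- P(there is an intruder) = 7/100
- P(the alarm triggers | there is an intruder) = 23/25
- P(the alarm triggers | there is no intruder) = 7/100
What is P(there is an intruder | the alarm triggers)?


Using Bayes' theorem:
P(A|B) = P(B|A)·P(A) / P(B)

P(the alarm triggers) = 23/25 × 7/100 + 7/100 × 93/100
= 161/2500 + 651/10000 = 259/2000

P(there is an intruder|the alarm triggers) = (161/2500) / (259/2000) = 92/185

P(there is an intruder|the alarm triggers) = 92/185 ≈ 49.73%


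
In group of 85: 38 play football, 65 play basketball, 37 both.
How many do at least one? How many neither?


|A∪B| = 38+65-37 = 66
Neither = 85-66 = 19

At least one: 66; Neither: 19


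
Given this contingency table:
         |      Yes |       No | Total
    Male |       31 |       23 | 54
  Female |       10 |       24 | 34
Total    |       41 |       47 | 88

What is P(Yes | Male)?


P(Yes | Male) = 31/(31+23) = 31/54

P(Yes|Male) = 31/54 ≈ 57.41%


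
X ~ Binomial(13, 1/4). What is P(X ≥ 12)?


P(X ≥ 12) = Σ P(X=i) for i=12..13
P(X=12) = 39/67108864
P(X=13) = 1/67108864
Sum = 5/8388608

P(X ≥ 12) = 5/8388608 ≈ 0.00%


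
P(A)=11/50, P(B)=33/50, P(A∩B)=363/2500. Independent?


P(A)×P(B) = 363/2500
P(A∩B) = 363/2500
Equal ✓ → Independent

Yes, independent


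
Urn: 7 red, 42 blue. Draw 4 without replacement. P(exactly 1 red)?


Hypergeometric: C(7,1)×C(42,3)/C(49,4)
= 7×11480/211876 = 410/1081

P(X=1) = 410/1081 ≈ 37.93%


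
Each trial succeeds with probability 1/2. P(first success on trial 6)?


Geometric: P(X=6) = (1-p)^(k-1)×p = (1/2)^5×1/2 = 1/64

P(X=6) = 1/64 ≈ 1.56%


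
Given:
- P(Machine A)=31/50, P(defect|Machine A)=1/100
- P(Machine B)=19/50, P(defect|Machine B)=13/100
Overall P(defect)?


P(B) = Σ P(B|Aᵢ)×P(Aᵢ)
  1/100×31/50 = 31/5000
  13/100×19/50 = 247/5000
Sum = 139/2500

P(defect) = 139/2500 ≈ 5.56%


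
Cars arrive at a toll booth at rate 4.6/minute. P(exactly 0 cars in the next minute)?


Poisson(λ=4.6): P(X=0) = e^(-λ)×λ^k/k!
= e^(-4.6) × 4.6^0 / 0!
≈ 0.01005183574 × 1 / 1 ≈ 0.010052

P(X=0) ≈ 0.010052 ≈ 1.01%


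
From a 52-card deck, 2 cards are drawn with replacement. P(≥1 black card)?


P(not a black card) = 26/52 = 1/2
P(none in 2 draws) = (1/2)^2 = 1/4
P(≥1 black card) = 1 - 1/4 = 3/4

P = 3/4 ≈ 75.00%


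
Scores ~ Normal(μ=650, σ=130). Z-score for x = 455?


z = (x - μ)/σ = (455 - 650)/130 = -1.5

z = -1.5


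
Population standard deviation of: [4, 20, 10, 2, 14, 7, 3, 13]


Mean = 73/8
  (4-73/8)²=1681/64
  (20-73/8)²=7569/64
  (10-73/8)²=49/64
  (2-73/8)²=3249/64
  (14-73/8)²=1521/64
  (7-73/8)²=289/64
  (3-73/8)²=2401/64
  (13-73/8)²=961/64
Σ(x-μ)² = 2215/8
σ² = (2215/8)/8 = 2215/64

σ = √(2215/64) ≈ 5.8830


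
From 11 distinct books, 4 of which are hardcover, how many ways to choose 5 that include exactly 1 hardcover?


Choose 1 of the 4 hardcovers and 4 of the other 7 books:
C(4,1)×C(7,4) = 4×35 = 140

140


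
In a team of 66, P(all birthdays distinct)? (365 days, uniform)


P(all different) = Π(365-i)/365 for i=0..65
= (365/365)×(364/365)×...×(300/365)
= 0.001904

P ≈ 0.0019 ≈ 0.19%


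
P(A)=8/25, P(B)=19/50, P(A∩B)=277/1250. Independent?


P(A)×P(B) = 76/625
P(A∩B) = 277/1250
Not equal → NOT independent

No, not independent


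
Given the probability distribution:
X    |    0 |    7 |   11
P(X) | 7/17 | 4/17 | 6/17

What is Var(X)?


E[X] = 94/17
E[X²] = 922/17
Var(X) = E[X²] - (E[X])² = 922/17 - 8836/289 = 6838/289

Var(X) = 6838/289 ≈ 23.6609


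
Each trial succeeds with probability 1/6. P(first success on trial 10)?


Geometric: P(X=10) = (1-p)^(k-1)×p = (5/6)^9×1/6 = 1953125/60466176

P(X=10) = 1953125/60466176 ≈ 3.23%


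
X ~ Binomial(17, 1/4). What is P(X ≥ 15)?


P(X ≥ 15) = Σ P(X=i) for i=15..17
P(X=15) = 153/2147483648
P(X=16) = 51/17179869184
P(X=17) = 1/17179869184
Sum = 319/4294967296

P(X ≥ 15) = 319/4294967296 ≈ 0.00%


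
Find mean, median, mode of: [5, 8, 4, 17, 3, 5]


Sorted: [3, 4, 5, 5, 8, 17]
Mean = 42/6 = 7
Median = 5
Freq: {5: 2, 8: 1, 4: 1, 17: 1, 3: 1}
Mode: [5]

Mean=7, Median=5, Mode=5


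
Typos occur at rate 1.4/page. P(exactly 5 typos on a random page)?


Poisson(λ=1.4): P(X=5) = e^(-λ)×λ^k/k!
= e^(-1.4) × 1.4^5 / 5!
≈ 0.2465969639 × 5.37824 / 120 ≈ 0.011052

P(X=5) ≈ 0.011052 ≈ 1.11%


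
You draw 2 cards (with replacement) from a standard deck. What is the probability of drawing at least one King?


P(not a King) = 48/52 = 12/13
P(none in 2 draws) = (12/13)^2 = 144/169
P(≥1 King) = 1 - 144/169 = 25/169

P = 25/169 ≈ 14.79%


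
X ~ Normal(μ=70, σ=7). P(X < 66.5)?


z = (66.5-70)/7 = -0.5
P(Z < -0.5) = 0.3085

P(X < 66.5) ≈ 0.3085


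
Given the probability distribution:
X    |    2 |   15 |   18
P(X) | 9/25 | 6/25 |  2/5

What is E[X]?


E[X] = Σ x·P(X=x)
= (2)×(9/25) + (15)×(6/25) + (18)×(2/5)
= 288/25

E[X] = 288/25


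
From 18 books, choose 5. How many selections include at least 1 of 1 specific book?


Complement: C(18,5) - C(17,5) = 8568 - 6188 = 2380

2380


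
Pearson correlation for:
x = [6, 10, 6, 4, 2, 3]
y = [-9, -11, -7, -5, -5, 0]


n=6, Σx=31, Σy=-37, Σxy=-236, Σx²=201, Σy²=301
r = (6×(-236) - 31×(-37))/√((6×201 - 31²)(6×301 - (-37)²))
= -269/√(245×437) = -269/√107065 ≈ -269/327.2079 ≈ -0.8221

r ≈ -0.8221


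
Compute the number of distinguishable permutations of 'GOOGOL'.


Letters: 6, freq: {'G': 2, 'O': 3, 'L': 1}
6!/(2!×3!×1!) = 720/12 = 60

60


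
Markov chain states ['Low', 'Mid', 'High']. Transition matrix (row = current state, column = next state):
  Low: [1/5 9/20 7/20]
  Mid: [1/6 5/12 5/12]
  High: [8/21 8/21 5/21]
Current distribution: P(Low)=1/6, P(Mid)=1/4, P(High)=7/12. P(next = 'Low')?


P(next=Low) = Σᵢ P(now=i)×P(i→Low)
= 1/6×1/5 + 1/4×1/6 + 7/12×8/21
= 1/30 + 1/24 + 2/9 = 107/360

P = 107/360 ≈ 0.2972


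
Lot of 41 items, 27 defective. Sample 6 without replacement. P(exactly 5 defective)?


Hypergeometric: C(27,5)×C(14,1)/C(41,6)
= 80730×14/4496388 = 7245/28823

P(X=5) = 7245/28823 ≈ 25.14%


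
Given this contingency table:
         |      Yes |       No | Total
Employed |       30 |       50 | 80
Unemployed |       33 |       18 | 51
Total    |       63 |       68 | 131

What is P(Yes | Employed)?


P(Yes | Employed) = 30/(30+50) = 30/80 = 3/8

P(Yes|Employed) = 3/8 ≈ 37.50%


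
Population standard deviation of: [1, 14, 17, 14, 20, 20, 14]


Mean = 100/7
  (1-100/7)²=8649/49
  (14-100/7)²=4/49
  (17-100/7)²=361/49
  (14-100/7)²=4/49
  (20-100/7)²=1600/49
  (20-100/7)²=1600/49
  (14-100/7)²=4/49
Σ(x-μ)² = 1746/7
σ² = (1746/7)/7 = 1746/49

σ = √(1746/49) ≈ 5.9693


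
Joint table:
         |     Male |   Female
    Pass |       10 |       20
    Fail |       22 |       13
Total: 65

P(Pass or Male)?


P(Pass∨Male) = P(Pass) + P(Male) - P(Pass∧Male)
= (30 + 32 - 10)/65 = 52/65 = 4/5

P = 4/5 ≈ 80.00%


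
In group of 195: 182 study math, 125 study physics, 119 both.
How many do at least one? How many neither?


|A∪B| = 182+125-119 = 188
Neither = 195-188 = 7

At least one: 188; Neither: 7


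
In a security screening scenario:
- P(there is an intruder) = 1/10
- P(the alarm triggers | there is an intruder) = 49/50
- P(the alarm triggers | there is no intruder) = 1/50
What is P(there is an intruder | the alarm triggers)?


Using Bayes' theorem:
P(A|B) = P(B|A)·P(A) / P(B)

P(the alarm triggers) = 49/50 × 1/10 + 1/50 × 9/10
= 49/500 + 9/500 = 29/250

P(there is an intruder|the alarm triggers) = (49/500) / (29/250) = 49/58

P(there is an intruder|the alarm triggers) = 49/58 ≈ 84.48%


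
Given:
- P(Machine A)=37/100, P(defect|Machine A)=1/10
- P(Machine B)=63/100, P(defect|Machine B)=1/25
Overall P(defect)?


P(B) = Σ P(B|Aᵢ)×P(Aᵢ)
  1/10×37/100 = 37/1000
  1/25×63/100 = 63/2500
Sum = 311/5000

P(defect) = 311/5000 ≈ 6.22%
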